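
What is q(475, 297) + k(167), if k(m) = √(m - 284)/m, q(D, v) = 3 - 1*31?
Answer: -28 + 3*I*√13/167 ≈ -28.0 + 0.06477*I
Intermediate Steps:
q(D, v) = -28 (q(D, v) = 3 - 31 = -28)
k(m) = √(-284 + m)/m
q(475, 297) + k(167) = -28 + √(-284 + 167)/167 = -28 + √(-117)/167 = -28 + (3*I*√13)/167 = -28 + 3*I*√13/167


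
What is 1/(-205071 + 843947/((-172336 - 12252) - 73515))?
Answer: -258103/52930284260 ≈ -4.8763e-6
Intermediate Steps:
1/(-205071 + 843947/((-172336 - 12252) - 73515)) = 1/(-205071 + 843947/(-184588 - 73515)) = 1/(-205071 + 843947/(-258103)) = 1/(-205071 + 843947*(-1/258103)) = 1/(-205071 - 843947/258103) = 1/(-52930284260/258103) = -258103/52930284260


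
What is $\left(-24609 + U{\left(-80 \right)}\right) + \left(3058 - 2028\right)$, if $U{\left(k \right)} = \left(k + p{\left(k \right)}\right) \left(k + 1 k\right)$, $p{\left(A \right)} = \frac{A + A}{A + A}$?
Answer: $-10939$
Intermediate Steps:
$p{\left(A \right)} = 1$ ($p{\left(A \right)} = \frac{2 A}{2 A} = 2 A \frac{1}{2 A} = 1$)
$U{\left(k \right)} = 2 k \left(1 + k\right)$ ($U{\left(k \right)} = \left(k + 1\right) \left(k + 1 k\right) = \left(1 + k\right) \left(k + k\right) = \left(1 + k\right) 2 k = 2 k \left(1 + k\right)$)
$\left(-24609 + U{\left(-80 \right)}\right) + \left(3058 - 2028\right) = \left(-24609 + 2 \left(-80\right) \left(1 - 80\right)\right) + \left(3058 - 2028\right) = \left(-24609 + 2 \left(-80\right) \left(-79\right)\right) + \left(3058 - 2028\right) = \left(-24609 + 12640\right) + 1030 = -11969 + 1030 = -10939$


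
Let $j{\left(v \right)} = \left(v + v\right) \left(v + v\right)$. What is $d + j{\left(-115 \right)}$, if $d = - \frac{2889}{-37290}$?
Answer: $\frac{657547963}{12430} \approx 52900.0$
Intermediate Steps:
$j{\left(v \right)} = 4 v^{2}$ ($j{\left(v \right)} = 2 v 2 v = 4 v^{2}$)
$d = \frac{963}{12430}$ ($d = \left(-2889\right) \left(- \frac{1}{37290}\right) = \frac{963}{12430} \approx 0.077474$)
$d + j{\left(-115 \right)} = \frac{963}{12430} + 4 \left(-115\right)^{2} = \frac{963}{12430} + 4 \cdot 13225 = \frac{963}{12430} + 52900 = \frac{657547963}{12430}$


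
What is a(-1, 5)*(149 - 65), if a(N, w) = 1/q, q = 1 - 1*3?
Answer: -42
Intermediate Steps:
q = -2 (q = 1 - 3 = -2)
a(N, w) = -½ (a(N, w) = 1/(-2) = -½)
a(-1, 5)*(149 - 65) = -(149 - 65)/2 = -½*84 = -42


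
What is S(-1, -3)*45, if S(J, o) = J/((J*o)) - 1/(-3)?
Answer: 0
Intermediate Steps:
S(J, o) = ⅓ + 1/o (S(J, o) = J*(1/(J*o)) - 1*(-⅓) = 1/o + ⅓ = ⅓ + 1/o)
S(-1, -3)*45 = ((⅓)*(3 - 3)/(-3))*45 = ((⅓)*(-⅓)*0)*45 = 0*45 = 0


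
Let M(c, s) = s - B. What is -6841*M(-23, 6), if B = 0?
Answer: -41046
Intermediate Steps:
M(c, s) = s (M(c, s) = s - 1*0 = s + 0 = s)
-6841*M(-23, 6) = -6841*6 = -41046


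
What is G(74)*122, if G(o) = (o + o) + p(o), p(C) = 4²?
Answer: 20008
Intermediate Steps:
p(C) = 16
G(o) = 16 + 2*o (G(o) = (o + o) + 16 = 2*o + 16 = 16 + 2*o)
G(74)*122 = (16 + 2*74)*122 = (16 + 148)*122 = 164*122 = 20008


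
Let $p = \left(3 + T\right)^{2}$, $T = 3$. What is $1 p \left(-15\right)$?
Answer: $-540$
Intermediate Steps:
$p = 36$ ($p = \left(3 + 3\right)^{2} = 6^{2} = 36$)
$1 p \left(-15\right) = 1 \cdot 36 \left(-15\right) = 36 \left(-15\right) = -540$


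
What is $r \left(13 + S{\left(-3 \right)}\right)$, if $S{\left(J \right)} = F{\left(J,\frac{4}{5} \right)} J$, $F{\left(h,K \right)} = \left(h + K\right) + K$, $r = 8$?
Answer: $\frac{688}{5} \approx 137.6$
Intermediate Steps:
$F{\left(h,K \right)} = h + 2 K$ ($F{\left(h,K \right)} = \left(K + h\right) + K = h + 2 K$)
$S{\left(J \right)} = J \left(\frac{8}{5} + J\right)$ ($S{\left(J \right)} = \left(J + 2 \cdot \frac{4}{5}\right) J = \left(J + \frac{8}{5}\right) J = \left(\frac{8}{5} + J\right) J = J \left(\frac{8}{5} + J\right)$)
$r \left(13 + S{\left(-3 \right)}\right) = 8 \left(13 + \frac{1}{5} \left(-3\right) \left(8 + 5 \left(-3\right)\right)\right) = 8 \left(13 + \frac{1}{5} \left(-3\right) \left(8 - 15\right)\right) = 8 \left(13 + \frac{1}{5} \left(-3\right) \left(-7\right)\right) = 8 \left(13 + \frac{21}{5}\right) = 8 \cdot \frac{86}{5} = \frac{688}{5}$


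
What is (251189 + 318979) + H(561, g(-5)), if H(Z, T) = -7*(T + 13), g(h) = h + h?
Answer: 570147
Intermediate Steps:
g(h) = 2*h
H(Z, T) = -91 - 7*T (H(Z, T) = -7*(13 + T) = -91 - 7*T)
(251189 + 318979) + H(561, g(-5)) = (251189 + 318979) + (-91 - 14*(-5)) = 570168 + (-91 - 7*(-10)) = 570168 + (-91 + 70) = 570168 - 21 = 570147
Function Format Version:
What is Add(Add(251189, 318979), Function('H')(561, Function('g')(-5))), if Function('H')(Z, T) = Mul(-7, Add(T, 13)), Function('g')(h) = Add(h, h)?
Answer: 570147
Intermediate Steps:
Function('g')(h) = Mul(2, h)
Function('H')(Z, T) = Add(-91, Mul(-7, T)) (Function('H')(Z, T) = Mul(-7, Add(13, T)) = Add(-91, Mul(-7, T)))
Add(Add(251189, 318979), Function('H')(561, Function('g')(-5))) = Add(Add(251189, 318979), Add(-91, Mul(-7, Mul(2, -5)))) = Add(570168, Add(-91, Mul(-7, -10))) = Add(570168, Add(-91, 70)) = Add(570168, -21) = 570147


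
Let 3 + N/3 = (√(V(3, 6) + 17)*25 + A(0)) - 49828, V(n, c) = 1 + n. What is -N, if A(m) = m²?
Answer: 149493 - 75*√21 ≈ 1.4915e+5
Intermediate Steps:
N = -149493 + 75*√21 (N = -9 + 3*((√((1 + 3) + 17)*25 + 0²) - 49828) = -9 + 3*((√(4 + 17)*25 + 0) - 49828) = -9 + 3*((√21*25 + 0) - 49828) = -9 + 3*((25*√21 + 0) - 49828) = -9 + 3*(25*√21 - 49828) = -9 + 3*(-49828 + 25*√21) = -9 + (-149484 + 75*√21) = -149493 + 75*√21 ≈ -1.4915e+5)
-N = -(-149493 + 75*√21) = 149493 - 75*√21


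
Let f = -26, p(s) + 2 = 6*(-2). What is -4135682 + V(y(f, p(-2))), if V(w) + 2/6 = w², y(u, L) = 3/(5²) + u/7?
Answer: -379964627452/91875 ≈ -4.1357e+6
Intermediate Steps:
p(s) = -14 (p(s) = -2 + 6*(-2) = -2 - 12 = -14)
y(u, L) = 3/25 + u/7 (y(u, L) = 3/25 + u*(⅐) = 3*(1/25) + u/7 = 3/25 + u/7)
V(w) = -⅓ + w²
-4135682 + V(y(f, p(-2))) = -4135682 + (-⅓ + (3/25 + (⅐)*(-26))²) = -4135682 + (-⅓ + (3/25 - 26/7)²) = -4135682 + (-⅓ + (-629/175)²) = -4135682 + (-⅓ + 395641/30625) = -4135682 + 1156298/91875 = -379964627452/91875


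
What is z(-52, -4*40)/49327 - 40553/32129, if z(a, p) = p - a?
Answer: -2003827763/1584827183 ≈ -1.2644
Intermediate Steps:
z(-52, -4*40)/49327 - 40553/32129 = (-4*40 - 1*(-52))/49327 - 40553/32129 = (-160 + 52)*(1/49327) - 40553*1/32129 = -108*1/49327 - 40553/32129 = -108/49327 - 40553/32129 = -2003827763/1584827183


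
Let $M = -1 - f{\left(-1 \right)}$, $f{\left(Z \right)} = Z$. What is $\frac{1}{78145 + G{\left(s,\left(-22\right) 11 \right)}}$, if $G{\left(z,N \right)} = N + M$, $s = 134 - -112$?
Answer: $\frac{1}{77903} \approx 1.2836 \cdot 10^{-5}$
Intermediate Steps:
$M = 0$ ($M = -1 - -1 = -1 + 1 = 0$)
$s = 246$ ($s = 134 + 112 = 246$)
$G{\left(z,N \right)} = N$ ($G{\left(z,N \right)} = N + 0 = N$)
$\frac{1}{78145 + G{\left(s,\left(-22\right) 11 \right)}} = \frac{1}{78145 - 242} = \frac{1}{77903}$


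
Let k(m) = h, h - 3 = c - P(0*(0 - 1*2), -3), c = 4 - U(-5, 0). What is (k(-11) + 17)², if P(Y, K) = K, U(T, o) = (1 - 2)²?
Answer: 676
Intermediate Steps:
U(T, o) = 1 (U(T, o) = (-1)² = 1)
c = 3 (c = 4 - 1*1 = 4 - 1 = 3)
h = 9 (h = 3 + (3 - 1*(-3)) = 3 + (3 + 3) = 3 + 6 = 9)
k(m) = 9
(k(-11) + 17)² = (9 + 17)² = 26² = 676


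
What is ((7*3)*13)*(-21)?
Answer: -5733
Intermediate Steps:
((7*3)*13)*(-21) = (21*13)*(-21) = 273*(-21) = -5733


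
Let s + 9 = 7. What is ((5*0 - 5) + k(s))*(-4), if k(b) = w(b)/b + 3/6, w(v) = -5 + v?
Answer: 4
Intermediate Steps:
s = -2 (s = -9 + 7 = -2)
k(b) = 1/2 + (-5 + b)/b (k(b) = (-5 + b)/b + 3/6 = (-5 + b)/b + 3*(1/6) = (-5 + b)/b + 1/2 = 1/2 + (-5 + b)/b)
((5*0 - 5) + k(s))*(-4) = ((5*0 - 5) + (3/2 - 5/(-2)))*(-4) = ((0 - 5) + (3/2 - 5*(-1/2)))*(-4) = (-5 + (3/2 + 5/2))*(-4) = (-5 + 4)*(-4) = -1*(-4) = 4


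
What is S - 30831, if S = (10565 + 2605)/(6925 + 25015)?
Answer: -98472897/3194 ≈ -30831.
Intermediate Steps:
S = 1317/3194 (S = 13170/31940 = 13170*(1/31940) = 1317/3194 ≈ 0.41234)
S - 30831 = 1317/3194 - 30831 = -98472897/3194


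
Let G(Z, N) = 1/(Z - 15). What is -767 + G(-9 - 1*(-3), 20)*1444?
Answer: -17551/21 ≈ -835.76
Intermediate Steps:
G(Z, N) = 1/(-15 + Z)
-767 + G(-9 - 1*(-3), 20)*1444 = -767 + 1444/(-15 + (-9 - 1*(-3))) = -767 + 1444/(-15 + (-9 + 3)) = -767 + 1444/(-15 - 6) = -767 + 1444/(-21) = -767 - 1/21*1444 = -767 - 1444/21 = -17551/21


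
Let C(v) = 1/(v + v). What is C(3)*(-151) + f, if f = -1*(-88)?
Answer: 377/6 ≈ 62.833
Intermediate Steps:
f = 88
C(v) = 1/(2*v)
C(3)*(-151) + f = ((½)/3)*(-151) + 88 = ((½)*(⅓))*(-151) + 88 = (⅙)*(-151) + 88 = -151/6 + 88 = 377/6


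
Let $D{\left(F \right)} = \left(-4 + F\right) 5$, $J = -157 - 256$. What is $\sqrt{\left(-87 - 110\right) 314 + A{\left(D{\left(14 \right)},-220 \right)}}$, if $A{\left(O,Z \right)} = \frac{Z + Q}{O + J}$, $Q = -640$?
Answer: $\frac{i \sqrt{67360782}}{33} \approx 248.71 i$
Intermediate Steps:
$J = -413$ ($J = -157 - 256 = -413$)
$D{\left(F \right)} = -20 + 5 F$
$A{\left(O,Z \right)} = \frac{-640 + Z}{-413 + O}$ ($A{\left(O,Z \right)} = \frac{Z - 640}{O - 413} = \frac{-640 + Z}{-413 + O}$)
$\sqrt{\left(-87 - 110\right) 314 + A{\left(D{\left(14 \right)},-220 \right)}} = \sqrt{\left(-87 - 110\right) 314 + \frac{-640 - 220}{-413 + \left(-20 + 5 \cdot 14\right)}} = \sqrt{\left(-197\right) 314 + \frac{1}{-413 + \left(-20 + 70\right)} \left(-860\right)} = \sqrt{-61858 + \frac{1}{-413 + 50} \left(-860\right)} = \sqrt{-61858 + \frac{1}{-363} \left(-860\right)} = \sqrt{-61858 - - \frac{860}{363}} = \sqrt{-61858 + \frac{860}{363}} = \sqrt{- \frac{22453594}{363}} = \frac{i \sqrt{67360782}}{33}$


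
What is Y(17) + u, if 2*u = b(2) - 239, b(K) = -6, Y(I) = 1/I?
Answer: -4163/34 ≈ -122.44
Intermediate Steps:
u = -245/2 (u = (-6 - 239)/2 = (1/2)*(-245) = -245/2 ≈ -122.50)
Y(17) + u = 1/17 - 245/2 = -4163/34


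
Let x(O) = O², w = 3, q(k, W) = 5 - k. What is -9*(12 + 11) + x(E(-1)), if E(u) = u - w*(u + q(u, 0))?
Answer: 49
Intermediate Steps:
E(u) = -15 + u (E(u) = u - 3*(u + (5 - u)) = u - 3*5 = u - 1*15 = u - 15 = -15 + u)
-9*(12 + 11) + x(E(-1)) = -9*(12 + 11) + (-15 - 1)² = -9*23 + (-16)² = -207 + 256 = 49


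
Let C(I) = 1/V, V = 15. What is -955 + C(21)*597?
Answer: -4576/5 ≈ -915.20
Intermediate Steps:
C(I) = 1/15
-955 + C(21)*597 = -955 + (1/15)*597 = -955 + 199/5 = -4576/5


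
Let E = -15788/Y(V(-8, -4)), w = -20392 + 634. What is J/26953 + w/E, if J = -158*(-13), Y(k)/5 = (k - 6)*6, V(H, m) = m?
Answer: -39932195912/106383491 ≈ -375.36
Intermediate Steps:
Y(k) = -180 + 30*k (Y(k) = 5*((k - 6)*6) = 5*((-6 + k)*6) = 5*(-36 + 6*k) = -180 + 30*k)
w = -19758
E = 3947/75 (E = -15788/(-180 + 30*(-4)) = -15788/(-180 - 120) = -15788/(-300) = -15788*(-1/300) = 3947/75 ≈ 52.627)
J = 2054
J/26953 + w/E = 2054/26953 - 19758/3947/75 = 2054*(1/26953) - 19758*75/3947 = 2054/26953 - 1481850/3947 = -39932195912/106383491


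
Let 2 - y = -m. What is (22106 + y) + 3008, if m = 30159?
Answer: 55275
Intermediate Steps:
y = 30161 (y = 2 - (-1)*30159 = 2 - 1*(-30159) = 2 + 30159 = 30161)
(22106 + y) + 3008 = (22106 + 30161) + 3008 = 52267 + 3008 = 55275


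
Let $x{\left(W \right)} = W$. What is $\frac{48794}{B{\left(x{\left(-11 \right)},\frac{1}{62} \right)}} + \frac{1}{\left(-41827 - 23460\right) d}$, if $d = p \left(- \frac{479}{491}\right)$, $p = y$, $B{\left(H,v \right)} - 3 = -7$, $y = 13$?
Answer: $- \frac{9918408808171}{813084298} \approx -12199.0$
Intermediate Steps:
$B{\left(H,v \right)} = -4$ ($B{\left(H,v \right)} = 3 - 7 = -4$)
$p = 13$
$d = - \frac{6227}{491}$ ($d = 13 \left(- \frac{479}{491}\right) = - \frac{6227}{491} \approx -12.682$)
$\frac{48794}{B{\left(x{\left(-11 \right)},\frac{1}{62} \right)}} + \frac{1}{\left(-41827 - 23460\right) d} = \frac{48794}{-4} + \frac{1}{\left(-41827 - 23460\right) \left(- \frac{6227}{491}\right)} = 48794 \left(- \frac{1}{4}\right) + \frac{1}{-65287} \left(- \frac{491}{6227}\right) = - \frac{24397}{2} - - \frac{491}{406542149} = - \frac{24397}{2} + \frac{491}{406542149} = - \frac{9918408808171}{813084298}$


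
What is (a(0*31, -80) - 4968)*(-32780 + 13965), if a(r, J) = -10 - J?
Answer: 92155870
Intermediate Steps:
(a(0*31, -80) - 4968)*(-32780 + 13965) = ((-10 - 1*(-80)) - 4968)*(-32780 + 13965) = ((-10 + 80) - 4968)*(-18815) = (70 - 4968)*(-18815) = -4898*(-18815) = 92155870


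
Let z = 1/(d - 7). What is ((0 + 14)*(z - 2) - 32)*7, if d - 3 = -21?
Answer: -10598/25 ≈ -423.92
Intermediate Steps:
d = -18 (d = 3 - 21 = -18)
z = -1/25 (z = 1/(-18 - 7) = 1/(-25) = -1/25 ≈ -0.040000)
((0 + 14)*(z - 2) - 32)*7 = ((0 + 14)*(-1/25 - 2) - 32)*7 = (14*(-51/25) - 32)*7 = (-714/25 - 32)*7 = -1514/25*7 = -10598/25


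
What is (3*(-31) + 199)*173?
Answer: 18338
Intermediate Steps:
(3*(-31) + 199)*173 = (-93 + 199)*173 = 106*173 = 18338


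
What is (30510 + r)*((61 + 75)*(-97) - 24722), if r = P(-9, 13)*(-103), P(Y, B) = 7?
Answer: -1129420146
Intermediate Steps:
r = -721 (r = 7*(-103) = -721)
(30510 + r)*((61 + 75)*(-97) - 24722) = (30510 - 721)*((61 + 75)*(-97) - 24722) = 29789*(136*(-97) - 24722) = 29789*(-13192 - 24722) = 29789*(-37914) = -1129420146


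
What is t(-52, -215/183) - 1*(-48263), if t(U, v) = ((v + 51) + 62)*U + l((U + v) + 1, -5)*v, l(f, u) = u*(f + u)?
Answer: 1410296458/33489 ≈ 42112.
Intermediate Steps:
t(U, v) = U*(113 + v) + v*(20 - 5*U - 5*v) (t(U, v) = ((v + 51) + 62)*U + (-5*(((U + v) + 1) - 5))*v = ((51 + v) + 62)*U + (-5*((1 + U + v) - 5))*v = (113 + v)*U + (-5*(-4 + U + v))*v = U*(113 + v) + (20 - 5*U - 5*v)*v = U*(113 + v) + v*(20 - 5*U - 5*v))
t(-52, -215/183) - 1*(-48263) = (113*(-52) - (-11180)/183 - 5*(-215/183)*(-4 - 52 - 215/183)) - 1*(-48263) = (-5876 - (-11180)/183 - 5*(-215*1/183)*(-4 - 52 - 215*1/183)) + 48263 = (-5876 - 52*(-215/183) - 5*(-215/183)*(-4 - 52 - 215/183)) + 48263 = (-5876 + 11180/183 - 5*(-215/183)*(-10463/183)) + 48263 = (-5876 + 11180/183 - 11247725/33489) + 48263 = -205983149/33489 + 48263 = 1410296458/33489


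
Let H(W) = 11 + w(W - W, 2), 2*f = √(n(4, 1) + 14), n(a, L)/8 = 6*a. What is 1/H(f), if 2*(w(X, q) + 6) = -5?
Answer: ⅖ ≈ 0.40000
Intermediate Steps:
w(X, q) = -17/2 (w(X, q) = -6 + (½)*(-5) = -6 - 5/2 = -17/2)
n(a, L) = 48*a (n(a, L) = 8*(6*a) = 48*a)
f = √206/2 (f = √(48*4 + 14)/2 = √(192 + 14)/2 = √206/2 ≈ 7.1764)
H(W) = 5/2 (H(W) = 11 - 17/2 = 5/2)
1/H(f) = 1/(5/2) = ⅖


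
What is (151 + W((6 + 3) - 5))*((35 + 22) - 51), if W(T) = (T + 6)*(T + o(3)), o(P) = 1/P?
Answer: 1166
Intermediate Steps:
o(P) = 1/P
W(T) = (6 + T)*(1/3 + T) (W(T) = (T + 6)*(T + 1/3) = (6 + T)*(T + 1/3) = (6 + T)*(1/3 + T))
(151 + W((6 + 3) - 5))*((35 + 22) - 51) = (151 + (2 + ((6 + 3) - 5)**2 + 19*((6 + 3) - 5)/3))*((35 + 22) - 51) = (151 + (2 + (9 - 5)**2 + 19*(9 - 5)/3))*(57 - 51) = (151 + (2 + 4**2 + (19/3)*4))*6 = (151 + (2 + 16 + 76/3))*6 = (151 + 130/3)*6 = (583/3)*6 = 1166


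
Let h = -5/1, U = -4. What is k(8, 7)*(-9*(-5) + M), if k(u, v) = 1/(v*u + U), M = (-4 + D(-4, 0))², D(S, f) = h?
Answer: 63/26 ≈ 2.4231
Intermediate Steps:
h = -5 (h = -5*1 = -5)
D(S, f) = -5
M = 81 (M = (-4 - 5)² = (-9)² = 81)
k(u, v) = 1/(-4 + u*v) (k(u, v) = 1/(v*u - 4) = 1/(u*v - 4) = 1/(-4 + u*v))
k(8, 7)*(-9*(-5) + M) = (-9*(-5) + 81)/(-4 + 8*7) = (45 + 81)/(-4 + 56) = 126/52 = (1/52)*126 = 63/26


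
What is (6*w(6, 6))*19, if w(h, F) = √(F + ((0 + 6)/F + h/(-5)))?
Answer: 114*√145/5 ≈ 274.55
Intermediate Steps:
w(h, F) = √(F + 6/F - h/5) (w(h, F) = √(F + (6/F + h*(-⅕))) = √(F + (6/F - h/5)) = √(F + 6/F - h/5))
(6*w(6, 6))*19 = (6*(√(-5*6 + 25*6 + 150/6)/5))*19 = (6*(√(-30 + 150 + 150*(⅙))/5))*19 = (6*(√(-30 + 150 + 25)/5))*19 = (6*(√145/5))*19 = (6*√145/5)*19 = 114*√145/5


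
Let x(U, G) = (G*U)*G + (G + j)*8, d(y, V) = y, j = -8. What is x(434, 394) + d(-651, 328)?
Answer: 67374861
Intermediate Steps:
x(U, G) = -64 + 8*G + U*G² (x(U, G) = (G*U)*G + (G - 8)*8 = U*G² + (-8 + G)*8 = U*G² + (-64 + 8*G) = -64 + 8*G + U*G²)
x(434, 394) + d(-651, 328) = (-64 + 8*394 + 434*394²) - 651 = (-64 + 3152 + 434*155236) - 651 = (-64 + 3152 + 67372424) - 651 = 67375512 - 651 = 67374861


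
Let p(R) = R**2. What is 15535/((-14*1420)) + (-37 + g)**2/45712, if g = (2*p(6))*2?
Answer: -12063245/22718864 ≈ -0.53098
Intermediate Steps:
g = 144 (g = (2*6**2)*2 = (2*36)*2 = 72*2 = 144)
15535/((-14*1420)) + (-37 + g)**2/45712 = 15535/((-14*1420)) + (-37 + 144)**2/45712 = 15535/(-19880) + 107**2*(1/45712) = 15535*(-1/19880) + 11449*(1/45712) = -3107/3976 + 11449/45712 = -12063245/22718864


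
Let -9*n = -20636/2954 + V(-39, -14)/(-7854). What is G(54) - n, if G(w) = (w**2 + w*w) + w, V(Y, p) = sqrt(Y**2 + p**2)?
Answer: 11176040/1899 - sqrt(1717)/70686 ≈ 5885.2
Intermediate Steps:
G(w) = w + 2*w**2 (G(w) = (w**2 + w**2) + w = 2*w**2 + w = w + 2*w**2)
n = 1474/1899 + sqrt(1717)/70686 (n = -(-20636/2954 + sqrt((-39)**2 + (-14)**2)/(-7854))/9 = -(-20636*1/2954 + sqrt(1521 + 196)*(-1/7854))/9 = -(-1474/211 + sqrt(1717)*(-1/7854))/9 = -(-1474/211 - sqrt(1717)/7854)/9 = 1474/1899 + sqrt(1717)/70686 ≈ 0.77678)
G(54) - n = 54*(1 + 2*54) - (1474/1899 + sqrt(1717)/70686) = 54*(1 + 108) + (-1474/1899 - sqrt(1717)/70686) = 54*109 + (-1474/1899 - sqrt(1717)/70686) = 5886 + (-1474/1899 - sqrt(1717)/70686) = 11176040/1899 - sqrt(1717)/70686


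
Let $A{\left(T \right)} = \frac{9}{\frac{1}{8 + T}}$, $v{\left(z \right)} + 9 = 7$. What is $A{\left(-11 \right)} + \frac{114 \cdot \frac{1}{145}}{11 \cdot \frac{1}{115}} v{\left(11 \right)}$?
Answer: $- \frac{13857}{319} \approx -43.439$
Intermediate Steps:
$v{\left(z \right)} = -2$ ($v{\left(z \right)} = -9 + 7 = -2$)
$A{\left(T \right)} = 72 + 9 T$ ($A{\left(T \right)} = 9 \left(8 + T\right) = 72 + 9 T$)
$A{\left(-11 \right)} + \frac{114 \cdot \frac{1}{145}}{11 \cdot \frac{1}{115}} v{\left(11 \right)} = \left(72 + 9 \left(-11\right)\right) + \frac{114 \cdot \frac{1}{145}}{11 \cdot \frac{1}{115}} \left(-2\right) = \left(72 - 99\right) + \frac{114 \cdot \frac{1}{145}}{11 \cdot \frac{1}{115}} \left(-2\right) = -27 + \frac{114}{145 \cdot \frac{11}{115}} \left(-2\right) = -27 + \frac{114}{145} \cdot \frac{115}{11} \left(-2\right) = -27 + \frac{2622}{319} \left(-2\right) = -27 - \frac{5244}{319} = - \frac{13857}{319}$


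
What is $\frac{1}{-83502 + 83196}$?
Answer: $- \frac{1}{306} \approx -0.003268$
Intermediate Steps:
$\frac{1}{-83502 + 83196} = \frac{1}{-306} = - \frac{1}{306}$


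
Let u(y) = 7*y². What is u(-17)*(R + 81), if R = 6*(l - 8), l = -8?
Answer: -30345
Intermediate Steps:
R = -96 (R = 6*(-8 - 8) = 6*(-16) = -96)
u(-17)*(R + 81) = (7*(-17)²)*(-96 + 81) = (7*289)*(-15) = 2023*(-15) = -30345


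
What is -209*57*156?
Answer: -1858428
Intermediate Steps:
-209*57*156 = -11913*156 = -1858428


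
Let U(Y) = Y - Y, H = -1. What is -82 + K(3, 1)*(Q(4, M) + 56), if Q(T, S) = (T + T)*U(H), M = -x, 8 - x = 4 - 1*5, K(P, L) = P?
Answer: 86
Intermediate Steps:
U(Y) = 0
x = 9 (x = 8 - (4 - 1*5) = 8 - (4 - 5) = 8 - 1*(-1) = 8 + 1 = 9)
M = -9 (M = -1*9 = -9)
Q(T, S) = 0 (Q(T, S) = (T + T)*0 = (2*T)*0 = 0)
-82 + K(3, 1)*(Q(4, M) + 56) = -82 + 3*(0 + 56) = -82 + 3*56 = -82 + 168 = 86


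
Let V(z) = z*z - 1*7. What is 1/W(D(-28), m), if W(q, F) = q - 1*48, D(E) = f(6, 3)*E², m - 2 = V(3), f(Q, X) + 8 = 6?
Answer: -1/1616 ≈ -0.00061881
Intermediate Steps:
f(Q, X) = -2 (f(Q, X) = -8 + 6 = -2)
V(z) = -7 + z² (V(z) = z² - 7 = -7 + z²)
m = 4 (m = 2 + (-7 + 3²) = 2 + (-7 + 9) = 2 + 2 = 4)
D(E) = -2*E²
W(q, F) = -48 + q (W(q, F) = q - 48 = -48 + q)
1/W(D(-28), m) = 1/(-48 - 2*(-28)²) = 1/(-48 - 2*784) = 1/(-48 - 1568) = 1/(-1616) = -1/1616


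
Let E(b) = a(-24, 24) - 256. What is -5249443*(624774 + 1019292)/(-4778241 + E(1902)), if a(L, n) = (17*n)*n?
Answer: 8630430755238/4768705 ≈ 1.8098e+6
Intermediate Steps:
a(L, n) = 17*n**2
E(b) = 9536 (E(b) = 17*24**2 - 256 = 17*576 - 256 = 9792 - 256 = 9536)
-5249443*(624774 + 1019292)/(-4778241 + E(1902)) = -5249443*(624774 + 1019292)/(-4778241 + 9536) = -5249443/((-4768705/1644066)) = -5249443/((-4768705*1/1644066)) = -5249443/(-4768705/1644066) = -5249443*(-1644066/4768705) = 8630430755238/4768705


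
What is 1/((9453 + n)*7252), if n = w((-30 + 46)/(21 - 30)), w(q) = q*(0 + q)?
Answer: 81/5554662148 ≈ 1.4582e-8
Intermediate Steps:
w(q) = q**2 (w(q) = q*q = q**2)
n = 256/81 (n = ((-30 + 46)/(21 - 30))**2 = (16/(-9))**2 = (16*(-1/9))**2 = (-16/9)**2 = 256/81 ≈ 3.1605)
1/((9453 + n)*7252) = 1/((9453 + 256/81)*7252) = (1/7252)/(765949/81) = (81/765949)*(1/7252) = 81/5554662148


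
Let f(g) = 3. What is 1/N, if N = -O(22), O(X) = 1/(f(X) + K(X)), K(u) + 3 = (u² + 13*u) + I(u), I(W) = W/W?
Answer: -771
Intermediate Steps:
I(W) = 1
K(u) = -2 + u² + 13*u (K(u) = -3 + ((u² + 13*u) + 1) = -3 + (1 + u² + 13*u) = -2 + u² + 13*u)
O(X) = 1/(1 + X² + 13*X) (O(X) = 1/(3 + (-2 + X² + 13*X)) = 1/(1 + X² + 13*X))
N = -1/771 (N = -1/(1 + 22² + 13*22) = -1/(1 + 484 + 286) = -1/771 ≈ -0.0012970)
1/N = 1/(-1/771) = -771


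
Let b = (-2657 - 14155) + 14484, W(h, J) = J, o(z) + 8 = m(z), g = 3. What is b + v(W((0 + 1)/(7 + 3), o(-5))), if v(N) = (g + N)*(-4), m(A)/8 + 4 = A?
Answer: -2020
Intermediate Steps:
m(A) = -32 + 8*A
o(z) = -40 + 8*z (o(z) = -8 + (-32 + 8*z) = -40 + 8*z)
v(N) = -12 - 4*N (v(N) = (3 + N)*(-4) = -12 - 4*N)
b = -2328 (b = -16812 + 14484 = -2328)
b + v(W((0 + 1)/(7 + 3), o(-5))) = -2328 + (-12 - 4*(-40 + 8*(-5))) = -2328 + (-12 - 4*(-40 - 40)) = -2328 + (-12 - 4*(-80)) = -2328 + (-12 + 320) = -2328 + 308 = -2020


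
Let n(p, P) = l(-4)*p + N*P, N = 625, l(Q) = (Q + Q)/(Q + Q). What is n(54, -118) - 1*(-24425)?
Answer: -49271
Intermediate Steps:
l(Q) = 1 (l(Q) = (2*Q)/((2*Q)) = (2*Q)*(1/(2*Q)) = 1)
n(p, P) = p + 625*P (n(p, P) = 1*p + 625*P = p + 625*P)
n(54, -118) - 1*(-24425) = (54 + 625*(-118)) - 1*(-24425) = (54 - 73750) + 24425 = -73696 + 24425 = -49271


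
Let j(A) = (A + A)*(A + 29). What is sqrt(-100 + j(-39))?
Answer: 2*sqrt(170) ≈ 26.077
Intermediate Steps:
j(A) = 2*A*(29 + A) (j(A) = (2*A)*(29 + A) = 2*A*(29 + A))
sqrt(-100 + j(-39)) = sqrt(-100 + 2*(-39)*(29 - 39)) = sqrt(-100 + 2*(-39)*(-10)) = sqrt(-100 + 780) = sqrt(680) = 2*sqrt(170)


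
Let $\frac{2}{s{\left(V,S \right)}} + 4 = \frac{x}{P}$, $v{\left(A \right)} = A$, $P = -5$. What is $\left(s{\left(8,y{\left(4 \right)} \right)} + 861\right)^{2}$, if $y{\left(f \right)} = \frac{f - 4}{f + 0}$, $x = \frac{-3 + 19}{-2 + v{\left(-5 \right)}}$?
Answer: $\frac{2845902409}{3844} \approx 7.4035 \cdot 10^{5}$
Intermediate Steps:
$x = - \frac{16}{7}$ ($x = \frac{-3 + 19}{-2 - 5} = \frac{16}{-7} = 16 \left(- \frac{1}{7}\right) = - \frac{16}{7} \approx -2.2857$)
$y{\left(f \right)} = \frac{-4 + f}{f}$
$s{\left(V,S \right)} = - \frac{35}{62}$ ($s{\left(V,S \right)} = \frac{2}{-4 - \frac{16}{7 \left(-5\right)}} = \frac{2}{-4 - - \frac{16}{35}} = \frac{2}{-4 + \frac{16}{35}} = \frac{2}{- \frac{124}{35}} = 2 \left(- \frac{35}{124}\right) = - \frac{35}{62}$)
$\left(s{\left(8,y{\left(4 \right)} \right)} + 861\right)^{2} = \left(- \frac{35}{62} + 861\right)^{2} = \left(\frac{53347}{62}\right)^{2} = \frac{2845902409}{3844}$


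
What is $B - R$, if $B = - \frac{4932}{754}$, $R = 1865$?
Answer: $- \frac{705571}{377} \approx -1871.5$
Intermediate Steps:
$B = - \frac{2466}{377}$ ($B = \left(-4932\right) \frac{1}{754} = - \frac{2466}{377} \approx -6.5411$)
$B - R = - \frac{2466}{377} - 1865 = - \frac{705571}{377}$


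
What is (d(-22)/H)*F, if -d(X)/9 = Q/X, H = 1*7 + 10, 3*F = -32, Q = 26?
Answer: -1248/187 ≈ -6.6738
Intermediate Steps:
F = -32/3 (F = (⅓)*(-32) = -32/3 ≈ -10.667)
H = 17 (H = 7 + 10 = 17)
d(X) = -234/X
(d(-22)/H)*F = (-234/(-22)/17)*(-32/3) = (-234*(-1/22)*(1/17))*(-32/3) = ((117/11)*(1/17))*(-32/3) = (117/187)*(-32/3) = -1248/187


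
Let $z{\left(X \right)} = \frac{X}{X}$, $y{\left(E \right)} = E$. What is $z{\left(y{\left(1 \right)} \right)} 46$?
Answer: $46$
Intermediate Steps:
$z{\left(X \right)} = 1$
$z{\left(y{\left(1 \right)} \right)} 46 = 1 \cdot 46 = 46$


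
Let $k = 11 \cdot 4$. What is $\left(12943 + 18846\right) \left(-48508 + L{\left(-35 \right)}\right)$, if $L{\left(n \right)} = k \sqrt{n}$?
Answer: $-1542020812 + 1398716 i \sqrt{35} \approx -1.542 \cdot 10^{9} + 8.2749 \cdot 10^{6} i$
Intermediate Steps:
$k = 44$
$L{\left(n \right)} = 44 \sqrt{n}$
$\left(12943 + 18846\right) \left(-48508 + L{\left(-35 \right)}\right) = \left(12943 + 18846\right) \left(-48508 + 44 \sqrt{-35}\right) = 31789 \left(-48508 + 44 i \sqrt{35}\right) = -1542020812 + 1398716 i \sqrt{35}$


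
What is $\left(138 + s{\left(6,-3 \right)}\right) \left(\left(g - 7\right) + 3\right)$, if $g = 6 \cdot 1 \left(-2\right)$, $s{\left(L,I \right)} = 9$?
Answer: $-2352$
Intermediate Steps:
$g = -12$ ($g = 6 \left(-2\right) = -12$)
$\left(138 + s{\left(6,-3 \right)}\right) \left(\left(g - 7\right) + 3\right) = \left(138 + 9\right) \left(\left(-12 - 7\right) + 3\right) = 147 \left(-19 + 3\right) = 147 \left(-16\right) = -2352$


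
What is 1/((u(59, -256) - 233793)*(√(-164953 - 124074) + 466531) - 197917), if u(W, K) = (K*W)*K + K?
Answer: 1694708649408/2872041220263295439902339 - 3632575*I*√289027/2872041220263295439902339 ≈ 5.9007e-13 - 6.7998e-16*I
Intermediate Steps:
u(W, K) = K + W*K² (u(W, K) = W*K² + K = K + W*K²)
1/((u(59, -256) - 233793)*(√(-164953 - 124074) + 466531) - 197917) = 1/((-256*(1 - 256*59) - 233793)*(√(-164953 - 124074) + 466531) - 197917) = 1/((-256*(1 - 15104) - 233793)*(√(-289027) + 466531) - 197917) = 1/((-256*(-15103) - 233793)*(I*√289027 + 466531) - 197917) = 1/((3866368 - 233793)*(466531 + I*√289027) - 197917) = 1/(3632575*(466531 + I*√289027) - 197917) = 1/((1694708847325 + 3632575*I*√289027) - 197917) = 1/(1694708649408 + 3632575*I*√289027)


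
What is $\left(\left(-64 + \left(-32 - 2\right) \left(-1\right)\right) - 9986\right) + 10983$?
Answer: $967$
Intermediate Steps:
$\left(\left(-64 + \left(-32 - 2\right) \left(-1\right)\right) - 9986\right) + 10983 = \left(\left(-64 - -34\right) - 9986\right) + 10983 = \left(\left(-64 + 34\right) - 9986\right) + 10983 = \left(-30 - 9986\right) + 10983 = -10016 + 10983 = 967$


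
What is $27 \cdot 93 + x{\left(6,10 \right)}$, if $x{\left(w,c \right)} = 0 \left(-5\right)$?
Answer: $2511$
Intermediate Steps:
$x{\left(w,c \right)} = 0$
$27 \cdot 93 + x{\left(6,10 \right)} = 27 \cdot 93 + 0 = 2511 + 0 = 2511$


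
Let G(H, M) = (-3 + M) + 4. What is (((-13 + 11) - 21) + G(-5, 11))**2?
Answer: 121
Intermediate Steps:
G(H, M) = 1 + M
(((-13 + 11) - 21) + G(-5, 11))**2 = (((-13 + 11) - 21) + (1 + 11))**2 = ((-2 - 21) + 12)**2 = (-23 + 12)**2 = (-11)**2 = 121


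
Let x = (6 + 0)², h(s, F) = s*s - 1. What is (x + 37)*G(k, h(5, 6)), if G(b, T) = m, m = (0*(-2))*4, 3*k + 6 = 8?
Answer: 0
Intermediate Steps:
h(s, F) = -1 + s² (h(s, F) = s² - 1 = -1 + s²)
k = ⅔ (k = -2 + (⅓)*8 = -2 + 8/3 = ⅔ ≈ 0.66667)
m = 0 (m = 0*4 = 0)
G(b, T) = 0
x = 36 (x = 6² = 36)
(x + 37)*G(k, h(5, 6)) = (36 + 37)*0 = 73*0 = 0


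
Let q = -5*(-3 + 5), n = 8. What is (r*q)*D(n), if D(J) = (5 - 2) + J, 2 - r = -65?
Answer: -7370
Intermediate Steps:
r = 67 (r = 2 - 1*(-65) = 2 + 65 = 67)
D(J) = 3 + J
q = -10 (q = -5*2 = -10)
(r*q)*D(n) = (67*(-10))*(3 + 8) = -670*11 = -7370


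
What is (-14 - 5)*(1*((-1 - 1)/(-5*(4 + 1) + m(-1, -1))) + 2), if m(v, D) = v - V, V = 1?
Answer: -1064/27 ≈ -39.407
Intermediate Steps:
m(v, D) = -1 + v (m(v, D) = v - 1*1 = v - 1 = -1 + v)
(-14 - 5)*(1*((-1 - 1)/(-5*(4 + 1) + m(-1, -1))) + 2) = (-14 - 5)*(1*((-1 - 1)/(-5*(4 + 1) + (-1 - 1))) + 2) = -19*(1*(-2/(-5*5 - 2)) + 2) = -19*(1*(-2/(-25 - 2)) + 2) = -19*(1*(-2/(-27)) + 2) = -19*(1*(-2*(-1/27)) + 2) = -19*(1*(2/27) + 2) = -19*(2/27 + 2) = -19*56/27 = -1064/27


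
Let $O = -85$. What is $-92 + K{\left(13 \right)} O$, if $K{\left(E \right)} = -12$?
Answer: $928$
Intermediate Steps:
$-92 + K{\left(13 \right)} O = -92 - -1020 = -92 + 1020 = 928$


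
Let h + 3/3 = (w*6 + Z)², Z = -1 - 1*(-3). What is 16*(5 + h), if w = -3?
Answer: 4160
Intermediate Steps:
Z = 2 (Z = -1 + 3 = 2)
h = 255 (h = -1 + (-3*6 + 2)² = -1 + (-18 + 2)² = -1 + (-16)² = -1 + 256 = 255)
16*(5 + h) = 16*(5 + 255) = 16*260 = 4160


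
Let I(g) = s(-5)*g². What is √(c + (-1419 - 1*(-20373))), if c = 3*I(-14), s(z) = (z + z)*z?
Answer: √48354 ≈ 219.90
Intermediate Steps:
s(z) = 2*z² (s(z) = (2*z)*z = 2*z²)
I(g) = 50*g² (I(g) = (2*(-5)²)*g² = (2*25)*g² = 50*g²)
c = 29400 (c = 3*(50*(-14)²) = 3*(50*196) = 3*9800 = 29400)
√(c + (-1419 - 1*(-20373))) = √(29400 + (-1419 - 1*(-20373))) = √(29400 + (-1419 + 20373)) = √(29400 + 18954) = √48354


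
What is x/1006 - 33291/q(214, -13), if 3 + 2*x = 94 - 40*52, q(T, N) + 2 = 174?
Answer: -4207725/21629 ≈ -194.54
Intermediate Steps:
q(T, N) = 172 (q(T, N) = -2 + 174 = 172)
x = -1989/2 (x = -3/2 + (94 - 40*52)/2 = -3/2 + (94 - 2080)/2 = -3/2 + (1/2)*(-1986) = -3/2 - 993 = -1989/2 ≈ -994.50)
x/1006 - 33291/q(214, -13) = -1989/2/1006 - 33291/172 = -1989/2*1/1006 - 33291*1/172 = -1989/2012 - 33291/172 = -4207725/21629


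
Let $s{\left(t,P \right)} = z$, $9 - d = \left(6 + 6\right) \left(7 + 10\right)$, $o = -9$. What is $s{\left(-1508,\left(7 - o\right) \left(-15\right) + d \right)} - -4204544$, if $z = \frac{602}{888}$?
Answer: $\frac{1866817837}{444} \approx 4.2045 \cdot 10^{6}$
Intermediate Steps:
$d = -195$ ($d = 9 - \left(6 + 6\right) \left(7 + 10\right) = 9 - 12 \cdot 17 = 9 - 204 = -195$)
$z = \frac{301}{444}$ ($z = 602 \cdot \frac{1}{888} = \frac{301}{444} \approx 0.67793$)
$s{\left(t,P \right)} = \frac{301}{444}$
$s{\left(-1508,\left(7 - o\right) \left(-15\right) + d \right)} - -4204544 = \frac{301}{444} - -4204544 = \frac{301}{444} + 4204544 = \frac{1866817837}{444}$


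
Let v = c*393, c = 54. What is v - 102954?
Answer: -81732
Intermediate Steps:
v = 21222 (v = 54*393 = 21222)
v - 102954 = 21222 - 102954 = -81732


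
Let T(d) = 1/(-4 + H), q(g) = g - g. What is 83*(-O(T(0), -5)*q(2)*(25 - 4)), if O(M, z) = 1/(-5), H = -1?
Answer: 0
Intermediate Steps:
q(g) = 0
T(d) = -⅕ (T(d) = 1/(-4 - 1) = 1/(-5) = -⅕)
O(M, z) = -⅕
83*(-O(T(0), -5)*q(2)*(25 - 4)) = 83*(-(-⅕*0)*(25 - 4)) = 83*(-0*21) = 83*(-1*0) = 83*0 = 0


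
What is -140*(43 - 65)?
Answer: 3080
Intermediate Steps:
-140*(43 - 65) = -140*(-22) = 3080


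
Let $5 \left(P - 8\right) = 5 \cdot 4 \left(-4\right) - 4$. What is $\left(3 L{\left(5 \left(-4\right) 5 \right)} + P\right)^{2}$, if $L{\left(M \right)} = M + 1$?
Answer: $\frac{2337841}{25} \approx 93514.0$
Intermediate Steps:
$L{\left(M \right)} = 1 + M$
$P = - \frac{44}{5}$ ($P = 8 + \frac{5 \cdot 4 \left(-4\right) - 4}{5} = 8 + \frac{20 \left(-4\right) - 4}{5} = 8 + \frac{-80 - 4}{5} = 8 + \frac{1}{5} \left(-84\right) = 8 - \frac{84}{5} = - \frac{44}{5} \approx -8.8$)
$\left(3 L{\left(5 \left(-4\right) 5 \right)} + P\right)^{2} = \left(3 \left(1 + 5 \left(-4\right) 5\right) - \frac{44}{5}\right)^{2} = \left(3 \left(1 - 100\right) - \frac{44}{5}\right)^{2} = \left(3 \left(-99\right) - \frac{44}{5}\right)^{2} = \left(-297 - \frac{44}{5}\right)^{2} = \left(- \frac{1529}{5}\right)^{2} = \frac{2337841}{25}$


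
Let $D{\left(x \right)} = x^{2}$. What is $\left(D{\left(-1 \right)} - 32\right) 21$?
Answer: $-651$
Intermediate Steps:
$\left(D{\left(-1 \right)} - 32\right) 21 = \left(\left(-1\right)^{2} - 32\right) 21 = \left(1 - 32\right) 21 = \left(-31\right) 21 = -651$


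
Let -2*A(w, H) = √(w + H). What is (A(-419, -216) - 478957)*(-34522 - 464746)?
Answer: 239127903476 + 249634*I*√635 ≈ 2.3913e+11 + 6.2906e+6*I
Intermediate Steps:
A(w, H) = -√(H + w)/2 (A(w, H) = -√(w + H)/2 = -√(H + w)/2)
(A(-419, -216) - 478957)*(-34522 - 464746) = (-√(-216 - 419)/2 - 478957)*(-34522 - 464746) = (-I*√635/2 - 478957)*(-499268) = (-478957 - I*√635/2)*(-499268) = 239127903476 + 249634*I*√635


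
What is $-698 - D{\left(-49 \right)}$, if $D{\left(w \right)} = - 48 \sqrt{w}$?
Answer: $-698 + 336 i \approx -698.0 + 336.0 i$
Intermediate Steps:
$-698 - D{\left(-49 \right)} = -698 - - 48 \sqrt{-49} = -698 - - 48 \cdot 7 i = -698 - - 336 i = -698 + 336 i$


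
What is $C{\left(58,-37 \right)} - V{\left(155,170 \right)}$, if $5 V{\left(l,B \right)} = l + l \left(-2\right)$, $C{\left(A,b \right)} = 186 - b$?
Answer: $254$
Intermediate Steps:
$V{\left(l,B \right)} = - \frac{l}{5}$ ($V{\left(l,B \right)} = \frac{l + l \left(-2\right)}{5} = \frac{l - 2 l}{5} = \frac{\left(-1\right) l}{5} = - \frac{l}{5}$)
$C{\left(58,-37 \right)} - V{\left(155,170 \right)} = \left(186 - -37\right) - \left(- \frac{1}{5}\right) 155 = \left(186 + 37\right) - -31 = 223 + 31 = 254$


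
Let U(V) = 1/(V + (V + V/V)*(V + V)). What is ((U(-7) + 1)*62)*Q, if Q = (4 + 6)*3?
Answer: 145080/77 ≈ 1884.2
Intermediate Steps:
U(V) = 1/(V + 2*V*(1 + V)) (U(V) = 1/(V + (V + 1)*(2*V)) = 1/(V + (1 + V)*(2*V)) = 1/(V + 2*V*(1 + V)))
Q = 30 (Q = 10*3 = 30)
((U(-7) + 1)*62)*Q = ((1/((-7)*(3 + 2*(-7))) + 1)*62)*30 = ((-1/(7*(3 - 14)) + 1)*62)*30 = ((-1/7/(-11) + 1)*62)*30 = ((-1/7*(-1/11) + 1)*62)*30 = ((1/77 + 1)*62)*30 = ((78/77)*62)*30 = (4836/77)*30 = 145080/77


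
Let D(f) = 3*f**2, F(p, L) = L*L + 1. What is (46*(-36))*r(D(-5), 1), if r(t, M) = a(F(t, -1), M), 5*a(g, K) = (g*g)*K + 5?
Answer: -14904/5 ≈ -2980.8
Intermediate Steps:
F(p, L) = 1 + L**2 (F(p, L) = L**2 + 1 = 1 + L**2)
a(g, K) = 1 + K*g**2/5 (a(g, K) = ((g*g)*K + 5)/5 = (g**2*K + 5)/5 = (K*g**2 + 5)/5 = (5 + K*g**2)/5 = 1 + K*g**2/5)
r(t, M) = 1 + 4*M/5 (r(t, M) = 1 + M*(1 + (-1)**2)**2/5 = 1 + M*(1 + 1)**2/5 = 1 + (1/5)*M*2**2 = 1 + (1/5)*M*4 = 1 + 4*M/5)
(46*(-36))*r(D(-5), 1) = (46*(-36))*(1 + (4/5)*1) = -1656*(1 + 4/5) = -1656*9/5 = -14904/5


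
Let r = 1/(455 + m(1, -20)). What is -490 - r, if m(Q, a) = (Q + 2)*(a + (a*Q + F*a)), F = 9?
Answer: -100449/205 ≈ -490.00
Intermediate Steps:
m(Q, a) = (2 + Q)*(10*a + Q*a) (m(Q, a) = (Q + 2)*(a + (a*Q + 9*a)) = (2 + Q)*(a + (Q*a + 9*a)) = (2 + Q)*(a + (9*a + Q*a)) = (2 + Q)*(10*a + Q*a))
r = -1/205 (r = 1/(455 - 20*(20 + 1**2 + 12*1)) = 1/(455 - 20*(20 + 1 + 12)) = 1/(455 - 20*33) = 1/(455 - 660) = 1/(-205) = -1/205 ≈ -0.0048781)
-490 - r = -490 - 1*(-1/205) = -490 + 1/205 = -100449/205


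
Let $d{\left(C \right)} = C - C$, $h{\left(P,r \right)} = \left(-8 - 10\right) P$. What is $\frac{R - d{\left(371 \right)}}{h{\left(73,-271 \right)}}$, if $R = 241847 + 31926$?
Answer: $- \frac{273773}{1314} \approx -208.35$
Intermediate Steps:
$h{\left(P,r \right)} = - 18 P$
$d{\left(C \right)} = 0$
$R = 273773$
$\frac{R - d{\left(371 \right)}}{h{\left(73,-271 \right)}} = \frac{273773 - 0}{\left(-18\right) 73} = \frac{273773 + 0}{-1314} = 273773 \left(- \frac{1}{1314}\right) = - \frac{273773}{1314}$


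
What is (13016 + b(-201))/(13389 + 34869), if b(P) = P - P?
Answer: 6508/24129 ≈ 0.26972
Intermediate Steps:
b(P) = 0
(13016 + b(-201))/(13389 + 34869) = (13016 + 0)/(13389 + 34869) = 13016/48258 = 13016*(1/48258) = 6508/24129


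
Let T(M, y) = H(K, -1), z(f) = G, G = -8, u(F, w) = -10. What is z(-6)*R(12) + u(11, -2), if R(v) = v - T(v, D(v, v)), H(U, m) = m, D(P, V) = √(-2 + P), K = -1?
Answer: -114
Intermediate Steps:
z(f) = -8
T(M, y) = -1
R(v) = 1 + v (R(v) = v - 1*(-1) = v + 1 = 1 + v)
z(-6)*R(12) + u(11, -2) = -8*(1 + 12) - 10 = -8*13 - 10 = -104 - 10 = -114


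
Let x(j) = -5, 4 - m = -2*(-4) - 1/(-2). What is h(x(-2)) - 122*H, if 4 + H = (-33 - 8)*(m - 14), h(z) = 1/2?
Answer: -184097/2 ≈ -92049.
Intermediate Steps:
m = -9/2 (m = 4 - (-2*(-4) - 1/(-2)) = 4 - (8 - 1*(-1/2)) = 4 - (8 + 1/2) = 4 - 1*17/2 = 4 - 17/2 = -9/2 ≈ -4.5000)
h(z) = 1/2
H = 1509/2 (H = -4 + (-33 - 8)*(-9/2 - 14) = -4 - 41*(-37/2) = -4 + 1517/2 = 1509/2 ≈ 754.50)
h(x(-2)) - 122*H = 1/2 - 122*1509/2 = 1/2 - 92049 = -184097/2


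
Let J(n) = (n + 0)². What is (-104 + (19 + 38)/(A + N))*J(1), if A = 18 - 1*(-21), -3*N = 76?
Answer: -4093/41 ≈ -99.829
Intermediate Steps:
N = -76/3 (N = -⅓*76 = -76/3 ≈ -25.333)
J(n) = n²
A = 39 (A = 18 + 21 = 39)
(-104 + (19 + 38)/(A + N))*J(1) = (-104 + (19 + 38)/(39 - 76/3))*1² = (-104 + 57/(41/3))*1 = (-104 + 57*(3/41))*1 = (-104 + 171/41)*1 = -4093/41*1 = -4093/41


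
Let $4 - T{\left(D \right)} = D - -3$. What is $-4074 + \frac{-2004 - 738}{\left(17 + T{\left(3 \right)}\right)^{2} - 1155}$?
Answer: $- \frac{631013}{155} \approx -4071.1$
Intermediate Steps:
$T{\left(D \right)} = 1 - D$ ($T{\left(D \right)} = 4 - \left(D - -3\right) = 4 - \left(D + 3\right) = 4 - \left(3 + D\right) = 1 - D$)
$-4074 + \frac{-2004 - 738}{\left(17 + T{\left(3 \right)}\right)^{2} - 1155} = -4074 + \frac{-2004 - 738}{\left(17 + \left(1 - 3\right)\right)^{2} - 1155} = -4074 - \frac{2742}{\left(17 + \left(1 - 3\right)\right)^{2} - 1155} = -4074 - \frac{2742}{\left(17 - 2\right)^{2} - 1155} = -4074 - \frac{2742}{15^{2} - 1155} = -4074 - \frac{2742}{225 - 1155} = -4074 - \frac{2742}{-930} = -4074 - - \frac{457}{155} = -4074 + \frac{457}{155} = - \frac{631013}{155}$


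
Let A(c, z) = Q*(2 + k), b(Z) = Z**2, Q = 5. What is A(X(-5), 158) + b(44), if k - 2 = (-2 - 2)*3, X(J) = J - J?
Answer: 1896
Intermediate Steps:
X(J) = 0
k = -10 (k = 2 + (-2 - 2)*3 = 2 - 4*3 = 2 - 12 = -10)
A(c, z) = -40 (A(c, z) = 5*(2 - 10) = 5*(-8) = -40)
A(X(-5), 158) + b(44) = -40 + 44**2 = -40 + 1936 = 1896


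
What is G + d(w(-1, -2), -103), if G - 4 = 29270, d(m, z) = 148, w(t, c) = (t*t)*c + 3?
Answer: 29422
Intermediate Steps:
w(t, c) = 3 + c*t**2 (w(t, c) = t**2*c + 3 = c*t**2 + 3 = 3 + c*t**2)
G = 29274 (G = 4 + 29270 = 29274)
G + d(w(-1, -2), -103) = 29274 + 148 = 29422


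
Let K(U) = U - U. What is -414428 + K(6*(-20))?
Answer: -414428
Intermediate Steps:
K(U) = 0
-414428 + K(6*(-20)) = -414428 + 0 = -414428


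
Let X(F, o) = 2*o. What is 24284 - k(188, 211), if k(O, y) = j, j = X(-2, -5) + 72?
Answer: 24222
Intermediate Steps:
j = 62 (j = 2*(-5) + 72 = -10 + 72 = 62)
k(O, y) = 62
24284 - k(188, 211) = 24284 - 1*62 = 24284 - 62 = 24222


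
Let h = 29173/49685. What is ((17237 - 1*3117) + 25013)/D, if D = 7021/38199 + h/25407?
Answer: 5285737632774645/24829275146 ≈ 2.1288e+5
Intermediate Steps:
h = 29173/49685 (h = 29173*(1/49685) = 29173/49685 ≈ 0.58716)
D = 24829275146/135071107065 (D = 7021/38199 + (29173/49685)/25407 = 7021*(1/38199) + (29173/49685)*(1/25407) = 59/321 + 29173/1262346795 = 24829275146/135071107065 ≈ 0.18382)
((17237 - 1*3117) + 25013)/D = ((17237 - 1*3117) + 25013)/(24829275146/135071107065) = ((17237 - 3117) + 25013)*(135071107065/24829275146) = (14120 + 25013)*(135071107065/24829275146) = 39133*(135071107065/24829275146) = 5285737632774645/24829275146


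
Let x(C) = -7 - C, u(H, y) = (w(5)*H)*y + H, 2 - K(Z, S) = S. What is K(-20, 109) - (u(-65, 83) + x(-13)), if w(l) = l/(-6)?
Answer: -27263/6 ≈ -4543.8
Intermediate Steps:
w(l) = -l/6 (w(l) = l*(-1/6) = -l/6)
K(Z, S) = 2 - S
u(H, y) = H - 5*H*y/6 (u(H, y) = ((-1/6*5)*H)*y + H = (-5*H/6)*y + H = -5*H*y/6 + H = H - 5*H*y/6)
K(-20, 109) - (u(-65, 83) + x(-13)) = (2 - 1*109) - ((1/6)*(-65)*(6 - 5*83) + (-7 - 1*(-13))) = (2 - 109) - ((1/6)*(-65)*(6 - 415) + (-7 + 13)) = -107 - ((1/6)*(-65)*(-409) + 6) = -107 - (26585/6 + 6) = -107 - 1*26621/6 = -107 - 26621/6 = -27263/6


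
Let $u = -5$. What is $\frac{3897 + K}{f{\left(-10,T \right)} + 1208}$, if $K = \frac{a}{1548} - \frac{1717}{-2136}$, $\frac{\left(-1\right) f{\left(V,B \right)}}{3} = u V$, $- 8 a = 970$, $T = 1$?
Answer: $\frac{93390859}{25350048} \approx 3.6841$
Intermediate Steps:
$a = - \frac{485}{4}$ ($a = \left(- \frac{1}{8}\right) 970 = - \frac{485}{4} \approx -121.25$)
$f{\left(V,B \right)} = 15 V$ ($f{\left(V,B \right)} = - 3 \left(- 5 V\right) = 15 V$)
$K = \frac{399821}{551088}$ ($K = - \frac{485}{4 \cdot 1548} - \frac{1717}{-2136} = \left(- \frac{485}{4}\right) \frac{1}{1548} - - \frac{1717}{2136} = - \frac{485}{6192} + \frac{1717}{2136} = \frac{399821}{551088} \approx 0.72551$)
$\frac{3897 + K}{f{\left(-10,T \right)} + 1208} = \frac{3897 + \frac{399821}{551088}}{15 \left(-10\right) + 1208} = \frac{2147989757}{551088 \left(-150 + 1208\right)} = \frac{2147989757}{551088 \cdot 1058} = \frac{2147989757}{551088} \cdot \frac{1}{1058} = \frac{93390859}{25350048}$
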